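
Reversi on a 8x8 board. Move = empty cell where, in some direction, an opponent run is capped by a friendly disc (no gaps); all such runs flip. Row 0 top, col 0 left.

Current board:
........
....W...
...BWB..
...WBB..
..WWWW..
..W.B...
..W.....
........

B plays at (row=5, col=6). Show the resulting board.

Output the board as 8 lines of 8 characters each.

Answer: ........
....W...
...BWB..
...WBB..
..WWWB..
..W.B.B.
..W.....
........

Derivation:
Place B at (5,6); scan 8 dirs for brackets.
Dir NW: opp run (4,5) capped by B -> flip
Dir N: first cell '.' (not opp) -> no flip
Dir NE: first cell '.' (not opp) -> no flip
Dir W: first cell '.' (not opp) -> no flip
Dir E: first cell '.' (not opp) -> no flip
Dir SW: first cell '.' (not opp) -> no flip
Dir S: first cell '.' (not opp) -> no flip
Dir SE: first cell '.' (not opp) -> no flip
All flips: (4,5)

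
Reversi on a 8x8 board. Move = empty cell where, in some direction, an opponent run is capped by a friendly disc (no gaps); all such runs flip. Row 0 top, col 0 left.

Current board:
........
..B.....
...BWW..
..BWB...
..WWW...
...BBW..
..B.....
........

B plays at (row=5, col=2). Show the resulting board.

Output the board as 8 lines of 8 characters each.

Answer: ........
..B.....
...BWW..
..BWB...
..BBW...
..BBBW..
..B.....
........

Derivation:
Place B at (5,2); scan 8 dirs for brackets.
Dir NW: first cell '.' (not opp) -> no flip
Dir N: opp run (4,2) capped by B -> flip
Dir NE: opp run (4,3) capped by B -> flip
Dir W: first cell '.' (not opp) -> no flip
Dir E: first cell 'B' (not opp) -> no flip
Dir SW: first cell '.' (not opp) -> no flip
Dir S: first cell 'B' (not opp) -> no flip
Dir SE: first cell '.' (not opp) -> no flip
All flips: (4,2) (4,3)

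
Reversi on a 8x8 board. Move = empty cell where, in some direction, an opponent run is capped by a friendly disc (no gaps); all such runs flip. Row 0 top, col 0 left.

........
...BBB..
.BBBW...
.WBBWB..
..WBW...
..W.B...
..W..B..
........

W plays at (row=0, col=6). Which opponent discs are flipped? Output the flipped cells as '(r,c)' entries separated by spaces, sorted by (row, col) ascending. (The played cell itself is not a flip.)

Answer: (1,5)

Derivation:
Dir NW: edge -> no flip
Dir N: edge -> no flip
Dir NE: edge -> no flip
Dir W: first cell '.' (not opp) -> no flip
Dir E: first cell '.' (not opp) -> no flip
Dir SW: opp run (1,5) capped by W -> flip
Dir S: first cell '.' (not opp) -> no flip
Dir SE: first cell '.' (not opp) -> no flip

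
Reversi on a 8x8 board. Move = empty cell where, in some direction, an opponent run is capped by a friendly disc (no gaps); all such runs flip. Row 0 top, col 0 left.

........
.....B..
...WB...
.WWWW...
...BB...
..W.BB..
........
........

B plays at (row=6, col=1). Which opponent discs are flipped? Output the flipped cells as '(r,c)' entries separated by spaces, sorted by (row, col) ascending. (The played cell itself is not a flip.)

Dir NW: first cell '.' (not opp) -> no flip
Dir N: first cell '.' (not opp) -> no flip
Dir NE: opp run (5,2) capped by B -> flip
Dir W: first cell '.' (not opp) -> no flip
Dir E: first cell '.' (not opp) -> no flip
Dir SW: first cell '.' (not opp) -> no flip
Dir S: first cell '.' (not opp) -> no flip
Dir SE: first cell '.' (not opp) -> no flip

Answer: (5,2)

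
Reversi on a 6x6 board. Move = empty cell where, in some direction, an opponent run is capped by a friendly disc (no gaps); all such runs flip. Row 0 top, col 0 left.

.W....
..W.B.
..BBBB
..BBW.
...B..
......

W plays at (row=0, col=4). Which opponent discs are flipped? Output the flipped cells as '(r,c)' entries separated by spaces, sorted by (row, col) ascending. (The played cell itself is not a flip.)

Dir NW: edge -> no flip
Dir N: edge -> no flip
Dir NE: edge -> no flip
Dir W: first cell '.' (not opp) -> no flip
Dir E: first cell '.' (not opp) -> no flip
Dir SW: first cell '.' (not opp) -> no flip
Dir S: opp run (1,4) (2,4) capped by W -> flip
Dir SE: first cell '.' (not opp) -> no flip

Answer: (1,4) (2,4)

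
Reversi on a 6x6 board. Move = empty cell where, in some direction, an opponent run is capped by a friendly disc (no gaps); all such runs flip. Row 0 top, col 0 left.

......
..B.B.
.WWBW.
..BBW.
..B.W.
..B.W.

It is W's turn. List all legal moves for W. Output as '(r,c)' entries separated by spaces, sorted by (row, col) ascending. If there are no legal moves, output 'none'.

Answer: (0,1) (0,2) (0,3) (0,4) (3,1) (4,3) (5,1)

Derivation:
(0,1): flips 2 -> legal
(0,2): flips 1 -> legal
(0,3): flips 1 -> legal
(0,4): flips 1 -> legal
(0,5): no bracket -> illegal
(1,1): no bracket -> illegal
(1,3): no bracket -> illegal
(1,5): no bracket -> illegal
(2,5): no bracket -> illegal
(3,1): flips 2 -> legal
(4,1): no bracket -> illegal
(4,3): flips 1 -> legal
(5,1): flips 2 -> legal
(5,3): no bracket -> illegal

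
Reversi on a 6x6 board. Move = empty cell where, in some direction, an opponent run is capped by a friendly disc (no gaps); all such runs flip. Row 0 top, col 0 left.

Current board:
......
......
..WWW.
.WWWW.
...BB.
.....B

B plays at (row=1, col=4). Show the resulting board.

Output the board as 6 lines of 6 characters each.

Answer: ......
....B.
..WWB.
.WWWB.
...BB.
.....B

Derivation:
Place B at (1,4); scan 8 dirs for brackets.
Dir NW: first cell '.' (not opp) -> no flip
Dir N: first cell '.' (not opp) -> no flip
Dir NE: first cell '.' (not opp) -> no flip
Dir W: first cell '.' (not opp) -> no flip
Dir E: first cell '.' (not opp) -> no flip
Dir SW: opp run (2,3) (3,2), next='.' -> no flip
Dir S: opp run (2,4) (3,4) capped by B -> flip
Dir SE: first cell '.' (not opp) -> no flip
All flips: (2,4) (3,4)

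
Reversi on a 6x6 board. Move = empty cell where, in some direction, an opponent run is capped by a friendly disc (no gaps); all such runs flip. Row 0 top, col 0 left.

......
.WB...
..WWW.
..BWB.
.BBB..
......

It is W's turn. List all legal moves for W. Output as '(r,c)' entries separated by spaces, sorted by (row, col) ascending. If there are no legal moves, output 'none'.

(0,1): flips 1 -> legal
(0,2): flips 1 -> legal
(0,3): no bracket -> illegal
(1,3): flips 1 -> legal
(2,1): no bracket -> illegal
(2,5): no bracket -> illegal
(3,0): no bracket -> illegal
(3,1): flips 1 -> legal
(3,5): flips 1 -> legal
(4,0): no bracket -> illegal
(4,4): flips 1 -> legal
(4,5): flips 1 -> legal
(5,0): flips 2 -> legal
(5,1): flips 1 -> legal
(5,2): flips 2 -> legal
(5,3): flips 1 -> legal
(5,4): no bracket -> illegal

Answer: (0,1) (0,2) (1,3) (3,1) (3,5) (4,4) (4,5) (5,0) (5,1) (5,2) (5,3)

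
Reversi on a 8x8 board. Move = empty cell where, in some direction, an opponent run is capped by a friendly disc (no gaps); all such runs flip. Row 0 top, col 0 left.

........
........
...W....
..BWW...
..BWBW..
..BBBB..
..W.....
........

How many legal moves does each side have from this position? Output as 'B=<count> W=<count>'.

-- B to move --
(1,2): no bracket -> illegal
(1,3): flips 3 -> legal
(1,4): flips 1 -> legal
(2,2): flips 1 -> legal
(2,4): flips 2 -> legal
(2,5): flips 2 -> legal
(3,5): flips 3 -> legal
(3,6): flips 1 -> legal
(4,6): flips 1 -> legal
(5,1): no bracket -> illegal
(5,6): no bracket -> illegal
(6,1): no bracket -> illegal
(6,3): no bracket -> illegal
(7,1): flips 1 -> legal
(7,2): flips 1 -> legal
(7,3): no bracket -> illegal
B mobility = 10
-- W to move --
(2,1): flips 1 -> legal
(2,2): flips 3 -> legal
(3,1): flips 1 -> legal
(3,5): flips 2 -> legal
(4,1): flips 2 -> legal
(4,6): no bracket -> illegal
(5,1): flips 1 -> legal
(5,6): no bracket -> illegal
(6,1): flips 1 -> legal
(6,3): flips 2 -> legal
(6,4): flips 2 -> legal
(6,5): flips 2 -> legal
(6,6): flips 2 -> legal
W mobility = 11

Answer: B=10 W=11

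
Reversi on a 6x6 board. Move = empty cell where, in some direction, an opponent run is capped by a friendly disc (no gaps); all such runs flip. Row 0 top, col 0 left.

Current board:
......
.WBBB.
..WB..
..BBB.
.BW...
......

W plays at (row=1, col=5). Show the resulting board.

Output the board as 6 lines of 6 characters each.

Place W at (1,5); scan 8 dirs for brackets.
Dir NW: first cell '.' (not opp) -> no flip
Dir N: first cell '.' (not opp) -> no flip
Dir NE: edge -> no flip
Dir W: opp run (1,4) (1,3) (1,2) capped by W -> flip
Dir E: edge -> no flip
Dir SW: first cell '.' (not opp) -> no flip
Dir S: first cell '.' (not opp) -> no flip
Dir SE: edge -> no flip
All flips: (1,2) (1,3) (1,4)

Answer: ......
.WWWWW
..WB..
..BBB.
.BW...
......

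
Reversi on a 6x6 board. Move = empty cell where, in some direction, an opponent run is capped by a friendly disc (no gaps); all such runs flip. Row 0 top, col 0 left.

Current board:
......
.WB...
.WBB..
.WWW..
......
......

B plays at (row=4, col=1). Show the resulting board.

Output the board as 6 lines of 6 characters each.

Answer: ......
.WB...
.WBB..
.WBW..
.B....
......

Derivation:
Place B at (4,1); scan 8 dirs for brackets.
Dir NW: first cell '.' (not opp) -> no flip
Dir N: opp run (3,1) (2,1) (1,1), next='.' -> no flip
Dir NE: opp run (3,2) capped by B -> flip
Dir W: first cell '.' (not opp) -> no flip
Dir E: first cell '.' (not opp) -> no flip
Dir SW: first cell '.' (not opp) -> no flip
Dir S: first cell '.' (not opp) -> no flip
Dir SE: first cell '.' (not opp) -> no flip
All flips: (3,2)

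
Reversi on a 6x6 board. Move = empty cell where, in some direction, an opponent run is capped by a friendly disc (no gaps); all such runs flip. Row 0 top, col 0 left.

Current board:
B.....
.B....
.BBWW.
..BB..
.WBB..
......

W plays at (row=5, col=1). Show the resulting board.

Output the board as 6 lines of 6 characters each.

Answer: B.....
.B....
.BBWW.
..BW..
.WWB..
.W....

Derivation:
Place W at (5,1); scan 8 dirs for brackets.
Dir NW: first cell '.' (not opp) -> no flip
Dir N: first cell 'W' (not opp) -> no flip
Dir NE: opp run (4,2) (3,3) capped by W -> flip
Dir W: first cell '.' (not opp) -> no flip
Dir E: first cell '.' (not opp) -> no flip
Dir SW: edge -> no flip
Dir S: edge -> no flip
Dir SE: edge -> no flip
All flips: (3,3) (4,2)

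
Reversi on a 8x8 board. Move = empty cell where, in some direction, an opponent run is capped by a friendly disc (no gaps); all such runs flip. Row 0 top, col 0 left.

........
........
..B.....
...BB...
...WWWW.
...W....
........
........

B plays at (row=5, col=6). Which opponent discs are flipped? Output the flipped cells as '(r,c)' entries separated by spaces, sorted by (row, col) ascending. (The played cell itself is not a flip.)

Answer: (4,5)

Derivation:
Dir NW: opp run (4,5) capped by B -> flip
Dir N: opp run (4,6), next='.' -> no flip
Dir NE: first cell '.' (not opp) -> no flip
Dir W: first cell '.' (not opp) -> no flip
Dir E: first cell '.' (not opp) -> no flip
Dir SW: first cell '.' (not opp) -> no flip
Dir S: first cell '.' (not opp) -> no flip
Dir SE: first cell '.' (not opp) -> no flip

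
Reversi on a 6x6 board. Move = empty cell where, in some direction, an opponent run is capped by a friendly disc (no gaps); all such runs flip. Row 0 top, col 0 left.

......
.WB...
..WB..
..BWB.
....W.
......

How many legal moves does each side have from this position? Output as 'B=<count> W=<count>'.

Answer: B=4 W=6

Derivation:
-- B to move --
(0,0): no bracket -> illegal
(0,1): no bracket -> illegal
(0,2): no bracket -> illegal
(1,0): flips 1 -> legal
(1,3): no bracket -> illegal
(2,0): no bracket -> illegal
(2,1): flips 1 -> legal
(2,4): no bracket -> illegal
(3,1): no bracket -> illegal
(3,5): no bracket -> illegal
(4,2): no bracket -> illegal
(4,3): flips 1 -> legal
(4,5): no bracket -> illegal
(5,3): no bracket -> illegal
(5,4): flips 1 -> legal
(5,5): no bracket -> illegal
B mobility = 4
-- W to move --
(0,1): no bracket -> illegal
(0,2): flips 1 -> legal
(0,3): no bracket -> illegal
(1,3): flips 2 -> legal
(1,4): no bracket -> illegal
(2,1): no bracket -> illegal
(2,4): flips 2 -> legal
(2,5): no bracket -> illegal
(3,1): flips 1 -> legal
(3,5): flips 1 -> legal
(4,1): no bracket -> illegal
(4,2): flips 1 -> legal
(4,3): no bracket -> illegal
(4,5): no bracket -> illegal
W mobility = 6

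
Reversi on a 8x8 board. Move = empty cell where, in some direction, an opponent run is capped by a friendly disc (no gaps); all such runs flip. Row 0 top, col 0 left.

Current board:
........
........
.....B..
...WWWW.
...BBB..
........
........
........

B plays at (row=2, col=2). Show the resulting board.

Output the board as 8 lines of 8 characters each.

Answer: ........
........
..B..B..
...BWWW.
...BBB..
........
........
........

Derivation:
Place B at (2,2); scan 8 dirs for brackets.
Dir NW: first cell '.' (not opp) -> no flip
Dir N: first cell '.' (not opp) -> no flip
Dir NE: first cell '.' (not opp) -> no flip
Dir W: first cell '.' (not opp) -> no flip
Dir E: first cell '.' (not opp) -> no flip
Dir SW: first cell '.' (not opp) -> no flip
Dir S: first cell '.' (not opp) -> no flip
Dir SE: opp run (3,3) capped by B -> flip
All flips: (3,3)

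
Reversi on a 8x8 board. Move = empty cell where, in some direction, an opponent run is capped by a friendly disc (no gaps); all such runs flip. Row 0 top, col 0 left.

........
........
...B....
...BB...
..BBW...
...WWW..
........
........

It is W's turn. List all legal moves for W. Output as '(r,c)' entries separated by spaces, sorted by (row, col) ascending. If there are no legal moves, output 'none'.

Answer: (1,3) (2,2) (2,4) (3,1) (3,2) (4,1)

Derivation:
(1,2): no bracket -> illegal
(1,3): flips 3 -> legal
(1,4): no bracket -> illegal
(2,2): flips 1 -> legal
(2,4): flips 1 -> legal
(2,5): no bracket -> illegal
(3,1): flips 1 -> legal
(3,2): flips 1 -> legal
(3,5): no bracket -> illegal
(4,1): flips 2 -> legal
(4,5): no bracket -> illegal
(5,1): no bracket -> illegal
(5,2): no bracket -> illegal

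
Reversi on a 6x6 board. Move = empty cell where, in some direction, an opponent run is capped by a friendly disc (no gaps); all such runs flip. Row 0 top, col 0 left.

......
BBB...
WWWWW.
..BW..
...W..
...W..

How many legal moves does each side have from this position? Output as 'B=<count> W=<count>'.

-- B to move --
(1,3): no bracket -> illegal
(1,4): flips 1 -> legal
(1,5): no bracket -> illegal
(2,5): no bracket -> illegal
(3,0): flips 2 -> legal
(3,1): flips 1 -> legal
(3,4): flips 2 -> legal
(3,5): no bracket -> illegal
(4,2): no bracket -> illegal
(4,4): flips 2 -> legal
(5,2): no bracket -> illegal
(5,4): flips 1 -> legal
B mobility = 6
-- W to move --
(0,0): flips 2 -> legal
(0,1): flips 2 -> legal
(0,2): flips 2 -> legal
(0,3): flips 1 -> legal
(1,3): no bracket -> illegal
(3,1): flips 1 -> legal
(4,1): flips 1 -> legal
(4,2): flips 1 -> legal
W mobility = 7

Answer: B=6 W=7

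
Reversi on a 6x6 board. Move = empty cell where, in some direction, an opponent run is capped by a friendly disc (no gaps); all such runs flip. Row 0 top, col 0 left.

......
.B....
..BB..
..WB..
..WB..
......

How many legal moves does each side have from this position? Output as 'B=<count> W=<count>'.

Answer: B=5 W=6

Derivation:
-- B to move --
(2,1): flips 1 -> legal
(3,1): flips 1 -> legal
(4,1): flips 2 -> legal
(5,1): flips 1 -> legal
(5,2): flips 2 -> legal
(5,3): no bracket -> illegal
B mobility = 5
-- W to move --
(0,0): no bracket -> illegal
(0,1): no bracket -> illegal
(0,2): no bracket -> illegal
(1,0): no bracket -> illegal
(1,2): flips 1 -> legal
(1,3): no bracket -> illegal
(1,4): flips 1 -> legal
(2,0): no bracket -> illegal
(2,1): no bracket -> illegal
(2,4): flips 1 -> legal
(3,1): no bracket -> illegal
(3,4): flips 1 -> legal
(4,4): flips 1 -> legal
(5,2): no bracket -> illegal
(5,3): no bracket -> illegal
(5,4): flips 1 -> legal
W mobility = 6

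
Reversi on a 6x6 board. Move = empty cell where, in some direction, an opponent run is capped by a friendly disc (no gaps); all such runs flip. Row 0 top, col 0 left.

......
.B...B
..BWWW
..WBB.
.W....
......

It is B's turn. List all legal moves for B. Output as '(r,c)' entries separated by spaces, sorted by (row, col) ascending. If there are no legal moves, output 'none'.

(1,2): flips 1 -> legal
(1,3): flips 1 -> legal
(1,4): flips 1 -> legal
(2,1): no bracket -> illegal
(3,0): no bracket -> illegal
(3,1): flips 1 -> legal
(3,5): flips 1 -> legal
(4,0): no bracket -> illegal
(4,2): flips 1 -> legal
(4,3): no bracket -> illegal
(5,0): no bracket -> illegal
(5,1): no bracket -> illegal
(5,2): no bracket -> illegal

Answer: (1,2) (1,3) (1,4) (3,1) (3,5) (4,2)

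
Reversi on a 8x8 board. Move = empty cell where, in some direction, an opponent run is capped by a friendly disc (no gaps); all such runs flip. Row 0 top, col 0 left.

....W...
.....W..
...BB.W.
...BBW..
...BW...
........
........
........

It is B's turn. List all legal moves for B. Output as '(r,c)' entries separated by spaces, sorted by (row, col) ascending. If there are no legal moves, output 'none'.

(0,3): no bracket -> illegal
(0,5): no bracket -> illegal
(0,6): flips 1 -> legal
(1,3): no bracket -> illegal
(1,4): no bracket -> illegal
(1,6): no bracket -> illegal
(1,7): no bracket -> illegal
(2,5): no bracket -> illegal
(2,7): no bracket -> illegal
(3,6): flips 1 -> legal
(3,7): no bracket -> illegal
(4,5): flips 1 -> legal
(4,6): flips 1 -> legal
(5,3): no bracket -> illegal
(5,4): flips 1 -> legal
(5,5): flips 1 -> legal

Answer: (0,6) (3,6) (4,5) (4,6) (5,4) (5,5)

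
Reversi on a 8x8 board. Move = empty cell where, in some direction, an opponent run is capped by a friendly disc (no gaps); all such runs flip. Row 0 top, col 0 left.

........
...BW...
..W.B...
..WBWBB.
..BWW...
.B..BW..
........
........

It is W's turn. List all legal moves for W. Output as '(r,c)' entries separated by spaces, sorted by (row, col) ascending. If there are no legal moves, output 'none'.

(0,2): no bracket -> illegal
(0,3): no bracket -> illegal
(0,4): flips 1 -> legal
(1,2): flips 1 -> legal
(1,5): no bracket -> illegal
(2,3): flips 1 -> legal
(2,5): no bracket -> illegal
(2,6): flips 1 -> legal
(2,7): no bracket -> illegal
(3,1): no bracket -> illegal
(3,7): flips 2 -> legal
(4,0): no bracket -> illegal
(4,1): flips 1 -> legal
(4,5): no bracket -> illegal
(4,6): no bracket -> illegal
(4,7): no bracket -> illegal
(5,0): no bracket -> illegal
(5,2): flips 1 -> legal
(5,3): flips 1 -> legal
(6,0): no bracket -> illegal
(6,1): no bracket -> illegal
(6,2): no bracket -> illegal
(6,3): no bracket -> illegal
(6,4): flips 1 -> legal
(6,5): flips 1 -> legal

Answer: (0,4) (1,2) (2,3) (2,6) (3,7) (4,1) (5,2) (5,3) (6,4) (6,5)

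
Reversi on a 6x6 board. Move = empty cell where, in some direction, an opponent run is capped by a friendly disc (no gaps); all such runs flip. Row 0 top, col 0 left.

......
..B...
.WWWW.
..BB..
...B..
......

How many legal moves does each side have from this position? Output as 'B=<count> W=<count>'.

-- B to move --
(1,0): flips 1 -> legal
(1,1): flips 1 -> legal
(1,3): flips 1 -> legal
(1,4): flips 1 -> legal
(1,5): flips 1 -> legal
(2,0): no bracket -> illegal
(2,5): no bracket -> illegal
(3,0): flips 1 -> legal
(3,1): no bracket -> illegal
(3,4): flips 1 -> legal
(3,5): no bracket -> illegal
B mobility = 7
-- W to move --
(0,1): flips 1 -> legal
(0,2): flips 1 -> legal
(0,3): flips 1 -> legal
(1,1): no bracket -> illegal
(1,3): no bracket -> illegal
(3,1): no bracket -> illegal
(3,4): no bracket -> illegal
(4,1): flips 1 -> legal
(4,2): flips 2 -> legal
(4,4): flips 1 -> legal
(5,2): no bracket -> illegal
(5,3): flips 2 -> legal
(5,4): flips 2 -> legal
W mobility = 8

Answer: B=7 W=8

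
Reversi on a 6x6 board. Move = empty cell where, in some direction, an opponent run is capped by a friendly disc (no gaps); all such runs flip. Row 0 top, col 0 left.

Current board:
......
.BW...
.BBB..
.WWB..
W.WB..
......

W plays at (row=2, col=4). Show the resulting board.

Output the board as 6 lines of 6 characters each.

Answer: ......
.BW...
.BBBW.
.WWW..
W.WB..
......

Derivation:
Place W at (2,4); scan 8 dirs for brackets.
Dir NW: first cell '.' (not opp) -> no flip
Dir N: first cell '.' (not opp) -> no flip
Dir NE: first cell '.' (not opp) -> no flip
Dir W: opp run (2,3) (2,2) (2,1), next='.' -> no flip
Dir E: first cell '.' (not opp) -> no flip
Dir SW: opp run (3,3) capped by W -> flip
Dir S: first cell '.' (not opp) -> no flip
Dir SE: first cell '.' (not opp) -> no flip
All flips: (3,3)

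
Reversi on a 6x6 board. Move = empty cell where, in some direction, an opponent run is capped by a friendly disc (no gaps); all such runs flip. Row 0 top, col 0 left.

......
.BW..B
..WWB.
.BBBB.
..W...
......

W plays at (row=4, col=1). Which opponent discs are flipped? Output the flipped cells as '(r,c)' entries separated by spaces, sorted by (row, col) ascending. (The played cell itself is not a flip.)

Answer: (3,2)

Derivation:
Dir NW: first cell '.' (not opp) -> no flip
Dir N: opp run (3,1), next='.' -> no flip
Dir NE: opp run (3,2) capped by W -> flip
Dir W: first cell '.' (not opp) -> no flip
Dir E: first cell 'W' (not opp) -> no flip
Dir SW: first cell '.' (not opp) -> no flip
Dir S: first cell '.' (not opp) -> no flip
Dir SE: first cell '.' (not opp) -> no flip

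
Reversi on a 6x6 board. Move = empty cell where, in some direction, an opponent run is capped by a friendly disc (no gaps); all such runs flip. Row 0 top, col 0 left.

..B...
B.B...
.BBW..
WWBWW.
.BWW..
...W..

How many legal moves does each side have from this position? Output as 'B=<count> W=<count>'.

Answer: B=8 W=9

Derivation:
-- B to move --
(1,3): no bracket -> illegal
(1,4): flips 1 -> legal
(2,0): no bracket -> illegal
(2,4): flips 1 -> legal
(2,5): no bracket -> illegal
(3,5): flips 2 -> legal
(4,0): flips 1 -> legal
(4,4): flips 3 -> legal
(4,5): flips 2 -> legal
(5,1): no bracket -> illegal
(5,2): flips 1 -> legal
(5,4): flips 1 -> legal
B mobility = 8
-- W to move --
(0,0): no bracket -> illegal
(0,1): flips 1 -> legal
(0,3): flips 2 -> legal
(1,1): flips 2 -> legal
(1,3): flips 1 -> legal
(2,0): flips 2 -> legal
(4,0): flips 1 -> legal
(5,0): flips 2 -> legal
(5,1): flips 1 -> legal
(5,2): flips 1 -> legal
W mobility = 9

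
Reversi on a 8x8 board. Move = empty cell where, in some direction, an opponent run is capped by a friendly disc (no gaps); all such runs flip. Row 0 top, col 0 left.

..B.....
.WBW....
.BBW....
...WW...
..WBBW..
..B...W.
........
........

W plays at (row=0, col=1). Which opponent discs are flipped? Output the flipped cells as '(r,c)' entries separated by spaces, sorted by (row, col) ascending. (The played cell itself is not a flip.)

Answer: (1,2)

Derivation:
Dir NW: edge -> no flip
Dir N: edge -> no flip
Dir NE: edge -> no flip
Dir W: first cell '.' (not opp) -> no flip
Dir E: opp run (0,2), next='.' -> no flip
Dir SW: first cell '.' (not opp) -> no flip
Dir S: first cell 'W' (not opp) -> no flip
Dir SE: opp run (1,2) capped by W -> flip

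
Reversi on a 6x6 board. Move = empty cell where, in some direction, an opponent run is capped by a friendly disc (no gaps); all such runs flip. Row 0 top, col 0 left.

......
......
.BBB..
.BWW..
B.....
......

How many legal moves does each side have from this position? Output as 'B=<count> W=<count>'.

Answer: B=5 W=6

Derivation:
-- B to move --
(2,4): no bracket -> illegal
(3,4): flips 2 -> legal
(4,1): flips 1 -> legal
(4,2): flips 1 -> legal
(4,3): flips 2 -> legal
(4,4): flips 1 -> legal
B mobility = 5
-- W to move --
(1,0): flips 1 -> legal
(1,1): flips 1 -> legal
(1,2): flips 1 -> legal
(1,3): flips 1 -> legal
(1,4): flips 1 -> legal
(2,0): no bracket -> illegal
(2,4): no bracket -> illegal
(3,0): flips 1 -> legal
(3,4): no bracket -> illegal
(4,1): no bracket -> illegal
(4,2): no bracket -> illegal
(5,0): no bracket -> illegal
(5,1): no bracket -> illegal
W mobility = 6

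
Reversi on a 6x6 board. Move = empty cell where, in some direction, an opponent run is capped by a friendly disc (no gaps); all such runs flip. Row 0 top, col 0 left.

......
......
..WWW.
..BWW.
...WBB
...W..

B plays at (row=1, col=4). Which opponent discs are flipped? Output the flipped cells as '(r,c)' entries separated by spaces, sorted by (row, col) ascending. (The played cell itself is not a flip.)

Answer: (2,3) (2,4) (3,4)

Derivation:
Dir NW: first cell '.' (not opp) -> no flip
Dir N: first cell '.' (not opp) -> no flip
Dir NE: first cell '.' (not opp) -> no flip
Dir W: first cell '.' (not opp) -> no flip
Dir E: first cell '.' (not opp) -> no flip
Dir SW: opp run (2,3) capped by B -> flip
Dir S: opp run (2,4) (3,4) capped by B -> flip
Dir SE: first cell '.' (not opp) -> no flip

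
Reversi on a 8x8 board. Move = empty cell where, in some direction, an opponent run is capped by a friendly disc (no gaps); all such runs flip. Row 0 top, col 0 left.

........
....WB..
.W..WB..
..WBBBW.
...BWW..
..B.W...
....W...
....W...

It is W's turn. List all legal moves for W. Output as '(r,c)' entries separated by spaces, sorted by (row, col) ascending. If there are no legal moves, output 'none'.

Answer: (0,5) (0,6) (1,6) (2,2) (2,3) (2,6) (4,2) (4,6)

Derivation:
(0,4): no bracket -> illegal
(0,5): flips 3 -> legal
(0,6): flips 1 -> legal
(1,6): flips 1 -> legal
(2,2): flips 1 -> legal
(2,3): flips 1 -> legal
(2,6): flips 2 -> legal
(4,1): no bracket -> illegal
(4,2): flips 2 -> legal
(4,6): flips 1 -> legal
(5,1): no bracket -> illegal
(5,3): no bracket -> illegal
(6,1): no bracket -> illegal
(6,2): no bracket -> illegal
(6,3): no bracket -> illegal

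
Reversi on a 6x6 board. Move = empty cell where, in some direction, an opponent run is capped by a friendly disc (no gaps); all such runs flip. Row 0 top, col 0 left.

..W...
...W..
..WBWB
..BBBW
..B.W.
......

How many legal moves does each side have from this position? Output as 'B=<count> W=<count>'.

Answer: B=9 W=5

Derivation:
-- B to move --
(0,1): no bracket -> illegal
(0,3): flips 1 -> legal
(0,4): no bracket -> illegal
(1,1): flips 1 -> legal
(1,2): flips 1 -> legal
(1,4): flips 1 -> legal
(1,5): flips 1 -> legal
(2,1): flips 1 -> legal
(3,1): no bracket -> illegal
(4,3): no bracket -> illegal
(4,5): flips 1 -> legal
(5,3): no bracket -> illegal
(5,4): flips 1 -> legal
(5,5): flips 1 -> legal
B mobility = 9
-- W to move --
(1,2): no bracket -> illegal
(1,4): no bracket -> illegal
(1,5): flips 1 -> legal
(2,1): no bracket -> illegal
(3,1): flips 3 -> legal
(4,1): no bracket -> illegal
(4,3): flips 2 -> legal
(4,5): no bracket -> illegal
(5,1): flips 2 -> legal
(5,2): flips 2 -> legal
(5,3): no bracket -> illegal
W mobility = 5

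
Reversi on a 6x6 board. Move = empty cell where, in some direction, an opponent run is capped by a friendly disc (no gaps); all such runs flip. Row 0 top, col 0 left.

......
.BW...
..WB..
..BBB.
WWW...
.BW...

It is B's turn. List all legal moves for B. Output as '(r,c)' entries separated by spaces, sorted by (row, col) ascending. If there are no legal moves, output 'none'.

(0,1): flips 1 -> legal
(0,2): flips 2 -> legal
(0,3): no bracket -> illegal
(1,3): flips 1 -> legal
(2,1): flips 1 -> legal
(3,0): no bracket -> illegal
(3,1): flips 1 -> legal
(4,3): no bracket -> illegal
(5,0): flips 1 -> legal
(5,3): flips 1 -> legal

Answer: (0,1) (0,2) (1,3) (2,1) (3,1) (5,0) (5,3)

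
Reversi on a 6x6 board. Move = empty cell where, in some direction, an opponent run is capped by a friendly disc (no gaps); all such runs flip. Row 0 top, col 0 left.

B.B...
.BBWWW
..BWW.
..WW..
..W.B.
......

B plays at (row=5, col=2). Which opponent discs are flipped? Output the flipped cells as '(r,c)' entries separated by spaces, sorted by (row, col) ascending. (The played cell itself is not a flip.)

Dir NW: first cell '.' (not opp) -> no flip
Dir N: opp run (4,2) (3,2) capped by B -> flip
Dir NE: first cell '.' (not opp) -> no flip
Dir W: first cell '.' (not opp) -> no flip
Dir E: first cell '.' (not opp) -> no flip
Dir SW: edge -> no flip
Dir S: edge -> no flip
Dir SE: edge -> no flip

Answer: (3,2) (4,2)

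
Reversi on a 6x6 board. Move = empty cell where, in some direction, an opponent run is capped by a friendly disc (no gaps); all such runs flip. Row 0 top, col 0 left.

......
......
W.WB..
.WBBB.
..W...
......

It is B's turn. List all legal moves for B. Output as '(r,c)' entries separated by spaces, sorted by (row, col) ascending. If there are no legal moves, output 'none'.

Answer: (1,1) (1,2) (2,1) (3,0) (5,1) (5,2)

Derivation:
(1,0): no bracket -> illegal
(1,1): flips 1 -> legal
(1,2): flips 1 -> legal
(1,3): no bracket -> illegal
(2,1): flips 1 -> legal
(3,0): flips 1 -> legal
(4,0): no bracket -> illegal
(4,1): no bracket -> illegal
(4,3): no bracket -> illegal
(5,1): flips 1 -> legal
(5,2): flips 1 -> legal
(5,3): no bracket -> illegal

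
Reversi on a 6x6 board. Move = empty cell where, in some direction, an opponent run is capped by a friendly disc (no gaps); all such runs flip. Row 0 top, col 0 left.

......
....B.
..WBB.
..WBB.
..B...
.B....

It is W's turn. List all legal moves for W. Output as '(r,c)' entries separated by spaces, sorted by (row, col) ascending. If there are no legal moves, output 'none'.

(0,3): no bracket -> illegal
(0,4): no bracket -> illegal
(0,5): flips 2 -> legal
(1,2): no bracket -> illegal
(1,3): no bracket -> illegal
(1,5): no bracket -> illegal
(2,5): flips 2 -> legal
(3,1): no bracket -> illegal
(3,5): flips 2 -> legal
(4,0): no bracket -> illegal
(4,1): no bracket -> illegal
(4,3): no bracket -> illegal
(4,4): flips 1 -> legal
(4,5): no bracket -> illegal
(5,0): no bracket -> illegal
(5,2): flips 1 -> legal
(5,3): no bracket -> illegal

Answer: (0,5) (2,5) (3,5) (4,4) (5,2)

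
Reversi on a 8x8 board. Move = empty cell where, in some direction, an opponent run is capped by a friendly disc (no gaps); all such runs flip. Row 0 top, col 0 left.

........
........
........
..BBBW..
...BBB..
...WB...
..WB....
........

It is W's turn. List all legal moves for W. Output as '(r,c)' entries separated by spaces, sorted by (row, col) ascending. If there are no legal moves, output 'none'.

(2,1): no bracket -> illegal
(2,2): no bracket -> illegal
(2,3): flips 2 -> legal
(2,4): no bracket -> illegal
(2,5): no bracket -> illegal
(3,1): flips 3 -> legal
(3,6): no bracket -> illegal
(4,1): no bracket -> illegal
(4,2): no bracket -> illegal
(4,6): no bracket -> illegal
(5,2): no bracket -> illegal
(5,5): flips 2 -> legal
(5,6): no bracket -> illegal
(6,4): flips 1 -> legal
(6,5): no bracket -> illegal
(7,2): no bracket -> illegal
(7,3): flips 1 -> legal
(7,4): no bracket -> illegal

Answer: (2,3) (3,1) (5,5) (6,4) (7,3)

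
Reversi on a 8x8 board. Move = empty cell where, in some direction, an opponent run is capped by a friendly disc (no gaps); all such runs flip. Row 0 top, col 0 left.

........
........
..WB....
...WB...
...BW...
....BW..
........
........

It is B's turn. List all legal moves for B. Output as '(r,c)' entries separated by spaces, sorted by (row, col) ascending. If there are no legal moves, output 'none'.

(1,1): no bracket -> illegal
(1,2): no bracket -> illegal
(1,3): no bracket -> illegal
(2,1): flips 1 -> legal
(2,4): no bracket -> illegal
(3,1): no bracket -> illegal
(3,2): flips 1 -> legal
(3,5): no bracket -> illegal
(4,2): no bracket -> illegal
(4,5): flips 1 -> legal
(4,6): no bracket -> illegal
(5,3): no bracket -> illegal
(5,6): flips 1 -> legal
(6,4): no bracket -> illegal
(6,5): no bracket -> illegal
(6,6): no bracket -> illegal

Answer: (2,1) (3,2) (4,5) (5,6)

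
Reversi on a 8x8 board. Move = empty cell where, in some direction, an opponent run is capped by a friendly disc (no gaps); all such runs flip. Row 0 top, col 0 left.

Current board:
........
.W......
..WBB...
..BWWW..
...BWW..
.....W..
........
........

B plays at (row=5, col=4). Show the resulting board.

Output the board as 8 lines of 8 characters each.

Place B at (5,4); scan 8 dirs for brackets.
Dir NW: first cell 'B' (not opp) -> no flip
Dir N: opp run (4,4) (3,4) capped by B -> flip
Dir NE: opp run (4,5), next='.' -> no flip
Dir W: first cell '.' (not opp) -> no flip
Dir E: opp run (5,5), next='.' -> no flip
Dir SW: first cell '.' (not opp) -> no flip
Dir S: first cell '.' (not opp) -> no flip
Dir SE: first cell '.' (not opp) -> no flip
All flips: (3,4) (4,4)

Answer: ........
.W......
..WBB...
..BWBW..
...BBW..
....BW..
........
........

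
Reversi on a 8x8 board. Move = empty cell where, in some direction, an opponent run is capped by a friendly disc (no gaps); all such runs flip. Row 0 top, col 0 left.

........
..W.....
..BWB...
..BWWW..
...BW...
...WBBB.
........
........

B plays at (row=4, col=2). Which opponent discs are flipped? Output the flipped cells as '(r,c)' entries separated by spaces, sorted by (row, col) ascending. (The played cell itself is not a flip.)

Answer: (3,3)

Derivation:
Dir NW: first cell '.' (not opp) -> no flip
Dir N: first cell 'B' (not opp) -> no flip
Dir NE: opp run (3,3) capped by B -> flip
Dir W: first cell '.' (not opp) -> no flip
Dir E: first cell 'B' (not opp) -> no flip
Dir SW: first cell '.' (not opp) -> no flip
Dir S: first cell '.' (not opp) -> no flip
Dir SE: opp run (5,3), next='.' -> no flip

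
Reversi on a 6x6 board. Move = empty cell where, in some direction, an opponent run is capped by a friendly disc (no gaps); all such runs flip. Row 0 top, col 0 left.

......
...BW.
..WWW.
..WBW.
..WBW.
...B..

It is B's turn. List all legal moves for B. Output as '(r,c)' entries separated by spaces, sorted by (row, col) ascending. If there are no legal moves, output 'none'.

Answer: (1,1) (1,5) (2,1) (2,5) (3,1) (3,5) (4,1) (4,5) (5,1) (5,5)

Derivation:
(0,3): no bracket -> illegal
(0,4): no bracket -> illegal
(0,5): no bracket -> illegal
(1,1): flips 1 -> legal
(1,2): no bracket -> illegal
(1,5): flips 2 -> legal
(2,1): flips 1 -> legal
(2,5): flips 1 -> legal
(3,1): flips 3 -> legal
(3,5): flips 3 -> legal
(4,1): flips 1 -> legal
(4,5): flips 1 -> legal
(5,1): flips 1 -> legal
(5,2): no bracket -> illegal
(5,4): no bracket -> illegal
(5,5): flips 1 -> legal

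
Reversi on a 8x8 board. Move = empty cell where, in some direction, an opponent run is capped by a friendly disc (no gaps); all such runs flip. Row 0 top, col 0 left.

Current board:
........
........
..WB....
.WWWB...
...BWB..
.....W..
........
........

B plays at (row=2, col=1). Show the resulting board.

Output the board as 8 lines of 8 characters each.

Answer: ........
........
.BBB....
.WBWB...
...BWB..
.....W..
........
........

Derivation:
Place B at (2,1); scan 8 dirs for brackets.
Dir NW: first cell '.' (not opp) -> no flip
Dir N: first cell '.' (not opp) -> no flip
Dir NE: first cell '.' (not opp) -> no flip
Dir W: first cell '.' (not opp) -> no flip
Dir E: opp run (2,2) capped by B -> flip
Dir SW: first cell '.' (not opp) -> no flip
Dir S: opp run (3,1), next='.' -> no flip
Dir SE: opp run (3,2) capped by B -> flip
All flips: (2,2) (3,2)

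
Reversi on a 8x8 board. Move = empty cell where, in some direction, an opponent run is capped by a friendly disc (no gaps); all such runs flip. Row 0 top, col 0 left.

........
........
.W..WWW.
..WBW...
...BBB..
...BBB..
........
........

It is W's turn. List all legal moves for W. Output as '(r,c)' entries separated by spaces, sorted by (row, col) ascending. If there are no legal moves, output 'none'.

Answer: (4,2) (5,2) (5,6) (6,4) (6,5)

Derivation:
(2,2): no bracket -> illegal
(2,3): no bracket -> illegal
(3,5): no bracket -> illegal
(3,6): no bracket -> illegal
(4,2): flips 1 -> legal
(4,6): no bracket -> illegal
(5,2): flips 1 -> legal
(5,6): flips 1 -> legal
(6,2): no bracket -> illegal
(6,3): no bracket -> illegal
(6,4): flips 2 -> legal
(6,5): flips 2 -> legal
(6,6): no bracket -> illegal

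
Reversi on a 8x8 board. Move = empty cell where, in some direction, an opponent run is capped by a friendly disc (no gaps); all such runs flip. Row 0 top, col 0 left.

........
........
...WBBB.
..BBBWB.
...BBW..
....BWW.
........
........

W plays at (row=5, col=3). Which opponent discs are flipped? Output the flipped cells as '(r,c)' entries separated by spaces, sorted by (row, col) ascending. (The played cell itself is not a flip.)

Answer: (3,3) (4,3) (4,4) (5,4)

Derivation:
Dir NW: first cell '.' (not opp) -> no flip
Dir N: opp run (4,3) (3,3) capped by W -> flip
Dir NE: opp run (4,4) capped by W -> flip
Dir W: first cell '.' (not opp) -> no flip
Dir E: opp run (5,4) capped by W -> flip
Dir SW: first cell '.' (not opp) -> no flip
Dir S: first cell '.' (not opp) -> no flip
Dir SE: first cell '.' (not opp) -> no flip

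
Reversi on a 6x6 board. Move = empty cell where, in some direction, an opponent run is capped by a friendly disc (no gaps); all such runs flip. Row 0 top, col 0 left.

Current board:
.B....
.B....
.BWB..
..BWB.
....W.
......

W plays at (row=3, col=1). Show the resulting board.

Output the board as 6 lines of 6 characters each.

Answer: .B....
.B....
.BWB..
.WWWB.
....W.
......

Derivation:
Place W at (3,1); scan 8 dirs for brackets.
Dir NW: first cell '.' (not opp) -> no flip
Dir N: opp run (2,1) (1,1) (0,1), next=edge -> no flip
Dir NE: first cell 'W' (not opp) -> no flip
Dir W: first cell '.' (not opp) -> no flip
Dir E: opp run (3,2) capped by W -> flip
Dir SW: first cell '.' (not opp) -> no flip
Dir S: first cell '.' (not opp) -> no flip
Dir SE: first cell '.' (not opp) -> no flip
All flips: (3,2)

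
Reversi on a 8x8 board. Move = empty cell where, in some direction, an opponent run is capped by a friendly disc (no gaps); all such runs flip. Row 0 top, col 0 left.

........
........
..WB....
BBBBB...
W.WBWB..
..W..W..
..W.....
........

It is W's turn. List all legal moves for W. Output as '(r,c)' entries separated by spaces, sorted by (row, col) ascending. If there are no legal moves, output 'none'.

(1,2): no bracket -> illegal
(1,3): no bracket -> illegal
(1,4): no bracket -> illegal
(2,0): flips 2 -> legal
(2,1): no bracket -> illegal
(2,4): flips 3 -> legal
(2,5): flips 2 -> legal
(3,5): flips 1 -> legal
(3,6): no bracket -> illegal
(4,1): no bracket -> illegal
(4,6): flips 1 -> legal
(5,3): no bracket -> illegal
(5,4): no bracket -> illegal
(5,6): no bracket -> illegal

Answer: (2,0) (2,4) (2,5) (3,5) (4,6)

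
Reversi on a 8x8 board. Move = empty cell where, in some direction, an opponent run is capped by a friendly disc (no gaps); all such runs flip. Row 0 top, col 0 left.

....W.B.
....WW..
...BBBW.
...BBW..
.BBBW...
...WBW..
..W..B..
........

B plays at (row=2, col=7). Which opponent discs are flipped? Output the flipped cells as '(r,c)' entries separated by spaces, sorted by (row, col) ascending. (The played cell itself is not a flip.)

Dir NW: first cell '.' (not opp) -> no flip
Dir N: first cell '.' (not opp) -> no flip
Dir NE: edge -> no flip
Dir W: opp run (2,6) capped by B -> flip
Dir E: edge -> no flip
Dir SW: first cell '.' (not opp) -> no flip
Dir S: first cell '.' (not opp) -> no flip
Dir SE: edge -> no flip

Answer: (2,6)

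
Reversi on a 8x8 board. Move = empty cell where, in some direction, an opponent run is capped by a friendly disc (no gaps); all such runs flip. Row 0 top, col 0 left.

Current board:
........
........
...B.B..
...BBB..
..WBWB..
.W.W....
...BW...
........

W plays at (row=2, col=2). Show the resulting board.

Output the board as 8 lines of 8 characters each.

Place W at (2,2); scan 8 dirs for brackets.
Dir NW: first cell '.' (not opp) -> no flip
Dir N: first cell '.' (not opp) -> no flip
Dir NE: first cell '.' (not opp) -> no flip
Dir W: first cell '.' (not opp) -> no flip
Dir E: opp run (2,3), next='.' -> no flip
Dir SW: first cell '.' (not opp) -> no flip
Dir S: first cell '.' (not opp) -> no flip
Dir SE: opp run (3,3) capped by W -> flip
All flips: (3,3)

Answer: ........
........
..WB.B..
...WBB..
..WBWB..
.W.W....
...BW...
........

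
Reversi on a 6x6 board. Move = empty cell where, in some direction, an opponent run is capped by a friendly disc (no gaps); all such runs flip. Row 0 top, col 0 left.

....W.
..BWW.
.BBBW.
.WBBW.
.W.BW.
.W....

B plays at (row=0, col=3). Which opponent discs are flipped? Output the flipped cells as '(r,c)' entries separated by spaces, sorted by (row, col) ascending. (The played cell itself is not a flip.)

Answer: (1,3)

Derivation:
Dir NW: edge -> no flip
Dir N: edge -> no flip
Dir NE: edge -> no flip
Dir W: first cell '.' (not opp) -> no flip
Dir E: opp run (0,4), next='.' -> no flip
Dir SW: first cell 'B' (not opp) -> no flip
Dir S: opp run (1,3) capped by B -> flip
Dir SE: opp run (1,4), next='.' -> no flip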